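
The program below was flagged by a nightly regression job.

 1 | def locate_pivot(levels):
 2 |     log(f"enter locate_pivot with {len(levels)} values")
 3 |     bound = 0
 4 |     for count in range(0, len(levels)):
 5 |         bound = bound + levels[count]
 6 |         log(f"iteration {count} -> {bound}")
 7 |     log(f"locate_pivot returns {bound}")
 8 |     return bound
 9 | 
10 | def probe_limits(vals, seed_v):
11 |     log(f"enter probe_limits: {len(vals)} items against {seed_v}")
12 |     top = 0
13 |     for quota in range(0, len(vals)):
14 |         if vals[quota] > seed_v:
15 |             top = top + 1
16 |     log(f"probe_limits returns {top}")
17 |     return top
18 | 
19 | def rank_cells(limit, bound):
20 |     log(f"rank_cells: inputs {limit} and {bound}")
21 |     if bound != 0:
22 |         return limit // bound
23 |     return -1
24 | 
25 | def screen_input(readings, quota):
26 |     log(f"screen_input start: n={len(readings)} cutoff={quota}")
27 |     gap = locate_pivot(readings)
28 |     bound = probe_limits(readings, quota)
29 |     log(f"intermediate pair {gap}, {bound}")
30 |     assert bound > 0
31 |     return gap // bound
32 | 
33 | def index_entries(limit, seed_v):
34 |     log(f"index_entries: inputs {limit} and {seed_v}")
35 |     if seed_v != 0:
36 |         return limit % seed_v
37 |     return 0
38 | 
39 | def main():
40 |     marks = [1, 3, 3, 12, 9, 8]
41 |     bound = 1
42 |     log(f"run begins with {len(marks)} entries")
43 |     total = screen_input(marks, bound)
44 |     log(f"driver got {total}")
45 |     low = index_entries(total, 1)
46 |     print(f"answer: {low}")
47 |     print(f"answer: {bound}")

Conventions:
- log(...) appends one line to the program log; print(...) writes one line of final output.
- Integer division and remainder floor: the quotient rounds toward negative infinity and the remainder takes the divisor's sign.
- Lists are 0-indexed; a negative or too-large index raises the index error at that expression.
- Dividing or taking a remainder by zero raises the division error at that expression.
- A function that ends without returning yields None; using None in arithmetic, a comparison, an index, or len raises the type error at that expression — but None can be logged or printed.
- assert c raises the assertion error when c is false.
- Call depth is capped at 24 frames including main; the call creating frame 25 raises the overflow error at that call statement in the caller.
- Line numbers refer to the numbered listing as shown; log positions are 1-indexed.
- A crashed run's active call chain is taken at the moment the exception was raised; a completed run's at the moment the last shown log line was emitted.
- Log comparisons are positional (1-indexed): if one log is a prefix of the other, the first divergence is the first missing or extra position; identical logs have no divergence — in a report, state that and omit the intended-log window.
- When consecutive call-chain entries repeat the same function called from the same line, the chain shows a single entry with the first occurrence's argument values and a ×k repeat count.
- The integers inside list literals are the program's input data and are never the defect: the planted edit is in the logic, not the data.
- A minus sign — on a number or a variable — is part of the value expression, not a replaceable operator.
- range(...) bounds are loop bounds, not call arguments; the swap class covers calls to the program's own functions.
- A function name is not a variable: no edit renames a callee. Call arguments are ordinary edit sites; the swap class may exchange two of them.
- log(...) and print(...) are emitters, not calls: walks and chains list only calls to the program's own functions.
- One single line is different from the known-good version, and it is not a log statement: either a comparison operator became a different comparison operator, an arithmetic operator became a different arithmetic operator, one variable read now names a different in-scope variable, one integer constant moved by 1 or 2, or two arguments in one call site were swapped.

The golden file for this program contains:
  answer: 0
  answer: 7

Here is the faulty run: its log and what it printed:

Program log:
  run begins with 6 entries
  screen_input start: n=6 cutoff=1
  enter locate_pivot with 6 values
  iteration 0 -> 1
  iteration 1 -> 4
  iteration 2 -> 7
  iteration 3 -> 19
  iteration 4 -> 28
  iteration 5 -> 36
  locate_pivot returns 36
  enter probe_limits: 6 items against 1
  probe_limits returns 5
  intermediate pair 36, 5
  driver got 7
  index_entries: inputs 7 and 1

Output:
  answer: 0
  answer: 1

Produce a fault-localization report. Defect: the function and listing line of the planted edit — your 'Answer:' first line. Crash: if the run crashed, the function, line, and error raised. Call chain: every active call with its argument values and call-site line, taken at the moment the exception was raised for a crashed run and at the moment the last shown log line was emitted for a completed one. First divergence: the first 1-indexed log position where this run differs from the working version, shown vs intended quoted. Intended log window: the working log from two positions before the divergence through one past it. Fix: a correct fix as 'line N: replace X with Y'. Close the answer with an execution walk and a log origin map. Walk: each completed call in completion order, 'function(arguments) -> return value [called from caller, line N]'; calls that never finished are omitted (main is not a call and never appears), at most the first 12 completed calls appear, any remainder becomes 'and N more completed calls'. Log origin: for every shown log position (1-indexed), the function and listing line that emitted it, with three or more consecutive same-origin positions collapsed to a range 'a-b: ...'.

Answer: the defect is in main at line 47.
Key observation: Log streams are identical — the defect surfaces only in the printed output.
Call chain: main -> index_entries(7, 1) (called at line 45).
First divergence: none — the logs agree in full.
Execution walk:
  locate_pivot([1, 3, 3, 12, 9, 8]) -> 36  [called from screen_input, line 27]
  probe_limits([1, 3, 3, 12, 9, 8], 1) -> 5  [called from screen_input, line 28]
  screen_input([1, 3, 3, 12, 9, 8], 1) -> 7  [called from main, line 43]
  index_entries(7, 1) -> 0  [called from main, line 45]
Log origin:
  1: from main, line 42
  2: from screen_input, line 26
  3: from locate_pivot, line 2
  4-9: from locate_pivot, line 6
  10: from locate_pivot, line 7
  11: from probe_limits, line 11
  12: from probe_limits, line 16
  13: from screen_input, line 29
  14: from main, line 44
  15: from index_entries, line 34
A correct fix: line 47: replace `bound` with `total`.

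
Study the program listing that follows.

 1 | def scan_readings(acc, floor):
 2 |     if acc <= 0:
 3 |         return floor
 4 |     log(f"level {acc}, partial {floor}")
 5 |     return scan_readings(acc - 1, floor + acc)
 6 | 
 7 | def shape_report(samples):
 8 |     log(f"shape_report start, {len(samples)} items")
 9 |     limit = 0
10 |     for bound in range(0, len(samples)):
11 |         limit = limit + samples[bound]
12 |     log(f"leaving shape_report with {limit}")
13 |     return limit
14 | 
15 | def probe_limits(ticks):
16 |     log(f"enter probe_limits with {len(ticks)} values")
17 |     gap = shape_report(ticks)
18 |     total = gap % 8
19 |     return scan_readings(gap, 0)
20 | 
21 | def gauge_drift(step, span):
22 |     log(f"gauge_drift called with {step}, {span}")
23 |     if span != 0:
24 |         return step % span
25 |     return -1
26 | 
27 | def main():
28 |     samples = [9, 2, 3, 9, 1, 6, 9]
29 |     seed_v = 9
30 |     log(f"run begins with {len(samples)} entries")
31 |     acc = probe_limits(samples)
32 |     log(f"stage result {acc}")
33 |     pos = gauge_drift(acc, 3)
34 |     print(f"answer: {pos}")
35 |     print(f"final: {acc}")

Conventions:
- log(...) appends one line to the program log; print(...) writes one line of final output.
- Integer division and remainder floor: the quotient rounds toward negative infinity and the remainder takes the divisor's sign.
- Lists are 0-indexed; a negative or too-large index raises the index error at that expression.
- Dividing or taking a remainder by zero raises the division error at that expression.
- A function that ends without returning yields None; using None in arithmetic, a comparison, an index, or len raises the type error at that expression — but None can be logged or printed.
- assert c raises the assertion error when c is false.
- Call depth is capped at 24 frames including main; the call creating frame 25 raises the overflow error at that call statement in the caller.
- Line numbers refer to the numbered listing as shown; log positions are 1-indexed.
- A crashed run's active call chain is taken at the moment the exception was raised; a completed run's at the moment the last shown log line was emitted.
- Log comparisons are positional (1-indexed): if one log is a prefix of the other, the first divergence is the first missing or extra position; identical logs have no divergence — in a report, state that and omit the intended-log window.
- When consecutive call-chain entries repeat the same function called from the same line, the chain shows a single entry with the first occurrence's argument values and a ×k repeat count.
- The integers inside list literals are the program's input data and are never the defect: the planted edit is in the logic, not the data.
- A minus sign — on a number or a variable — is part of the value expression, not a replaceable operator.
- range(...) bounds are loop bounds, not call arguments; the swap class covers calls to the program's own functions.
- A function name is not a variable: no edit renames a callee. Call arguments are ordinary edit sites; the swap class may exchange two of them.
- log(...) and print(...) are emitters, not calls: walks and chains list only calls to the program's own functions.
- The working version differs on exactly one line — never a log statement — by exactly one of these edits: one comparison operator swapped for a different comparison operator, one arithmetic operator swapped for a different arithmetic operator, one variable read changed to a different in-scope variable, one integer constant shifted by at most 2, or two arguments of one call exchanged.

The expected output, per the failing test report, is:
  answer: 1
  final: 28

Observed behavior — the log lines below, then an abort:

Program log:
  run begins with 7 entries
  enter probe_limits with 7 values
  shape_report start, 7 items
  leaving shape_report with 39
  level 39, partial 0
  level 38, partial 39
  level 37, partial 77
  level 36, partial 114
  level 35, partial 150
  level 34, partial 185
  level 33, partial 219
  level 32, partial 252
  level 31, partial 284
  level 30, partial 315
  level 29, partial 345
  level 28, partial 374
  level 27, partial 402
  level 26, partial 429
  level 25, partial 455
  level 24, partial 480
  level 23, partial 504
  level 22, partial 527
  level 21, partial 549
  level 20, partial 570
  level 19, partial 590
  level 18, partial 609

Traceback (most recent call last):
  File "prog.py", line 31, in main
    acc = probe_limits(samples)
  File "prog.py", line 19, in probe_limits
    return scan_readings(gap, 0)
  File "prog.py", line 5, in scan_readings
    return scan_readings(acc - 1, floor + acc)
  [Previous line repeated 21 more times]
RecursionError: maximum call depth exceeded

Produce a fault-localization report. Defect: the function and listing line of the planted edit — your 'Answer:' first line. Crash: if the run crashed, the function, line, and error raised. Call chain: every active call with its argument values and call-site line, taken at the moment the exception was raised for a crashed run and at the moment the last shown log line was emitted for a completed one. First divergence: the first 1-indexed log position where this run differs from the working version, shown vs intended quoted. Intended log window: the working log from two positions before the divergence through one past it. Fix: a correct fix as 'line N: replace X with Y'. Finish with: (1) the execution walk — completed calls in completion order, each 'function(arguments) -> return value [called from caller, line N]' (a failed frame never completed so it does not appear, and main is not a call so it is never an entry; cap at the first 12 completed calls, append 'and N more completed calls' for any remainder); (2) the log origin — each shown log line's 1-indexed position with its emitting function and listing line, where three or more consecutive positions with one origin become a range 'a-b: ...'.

Answer: the defect is in probe_limits at line 19.
Key observation: Everything matches until log position 5, which reads 'level 39, partial 0' in place of 'level 7, partial 0'.
Crash: scan_readings, line 5, RecursionError.
Call chain: main -> probe_limits([9, 2, 3, 9, 1, 6, 9]) (called at line 31) -> scan_readings(39, 0) (called at line 19) -> scan_readings(38, 39) (called at line 5) ×21.
First divergence: at position 5 the run shows 'level 39, partial 0' where the working version logs 'level 7, partial 0'.
Intended log window:
  3: shape_report start, 7 items
  4: leaving shape_report with 39
  5: level 7, partial 0
  6: level 6, partial 7
Execution walk:
  shape_report([9, 2, 3, 9, 1, 6, 9]) -> 39  [called from probe_limits, line 17]
Log line origins:
  1: logged in main at line 30
  2: logged in probe_limits at line 16
  3: logged in shape_report at line 8
  4: logged in shape_report at line 12
  5-26: logged in scan_readings at line 4
A correct fix: line 19: replace `gap` with `total`.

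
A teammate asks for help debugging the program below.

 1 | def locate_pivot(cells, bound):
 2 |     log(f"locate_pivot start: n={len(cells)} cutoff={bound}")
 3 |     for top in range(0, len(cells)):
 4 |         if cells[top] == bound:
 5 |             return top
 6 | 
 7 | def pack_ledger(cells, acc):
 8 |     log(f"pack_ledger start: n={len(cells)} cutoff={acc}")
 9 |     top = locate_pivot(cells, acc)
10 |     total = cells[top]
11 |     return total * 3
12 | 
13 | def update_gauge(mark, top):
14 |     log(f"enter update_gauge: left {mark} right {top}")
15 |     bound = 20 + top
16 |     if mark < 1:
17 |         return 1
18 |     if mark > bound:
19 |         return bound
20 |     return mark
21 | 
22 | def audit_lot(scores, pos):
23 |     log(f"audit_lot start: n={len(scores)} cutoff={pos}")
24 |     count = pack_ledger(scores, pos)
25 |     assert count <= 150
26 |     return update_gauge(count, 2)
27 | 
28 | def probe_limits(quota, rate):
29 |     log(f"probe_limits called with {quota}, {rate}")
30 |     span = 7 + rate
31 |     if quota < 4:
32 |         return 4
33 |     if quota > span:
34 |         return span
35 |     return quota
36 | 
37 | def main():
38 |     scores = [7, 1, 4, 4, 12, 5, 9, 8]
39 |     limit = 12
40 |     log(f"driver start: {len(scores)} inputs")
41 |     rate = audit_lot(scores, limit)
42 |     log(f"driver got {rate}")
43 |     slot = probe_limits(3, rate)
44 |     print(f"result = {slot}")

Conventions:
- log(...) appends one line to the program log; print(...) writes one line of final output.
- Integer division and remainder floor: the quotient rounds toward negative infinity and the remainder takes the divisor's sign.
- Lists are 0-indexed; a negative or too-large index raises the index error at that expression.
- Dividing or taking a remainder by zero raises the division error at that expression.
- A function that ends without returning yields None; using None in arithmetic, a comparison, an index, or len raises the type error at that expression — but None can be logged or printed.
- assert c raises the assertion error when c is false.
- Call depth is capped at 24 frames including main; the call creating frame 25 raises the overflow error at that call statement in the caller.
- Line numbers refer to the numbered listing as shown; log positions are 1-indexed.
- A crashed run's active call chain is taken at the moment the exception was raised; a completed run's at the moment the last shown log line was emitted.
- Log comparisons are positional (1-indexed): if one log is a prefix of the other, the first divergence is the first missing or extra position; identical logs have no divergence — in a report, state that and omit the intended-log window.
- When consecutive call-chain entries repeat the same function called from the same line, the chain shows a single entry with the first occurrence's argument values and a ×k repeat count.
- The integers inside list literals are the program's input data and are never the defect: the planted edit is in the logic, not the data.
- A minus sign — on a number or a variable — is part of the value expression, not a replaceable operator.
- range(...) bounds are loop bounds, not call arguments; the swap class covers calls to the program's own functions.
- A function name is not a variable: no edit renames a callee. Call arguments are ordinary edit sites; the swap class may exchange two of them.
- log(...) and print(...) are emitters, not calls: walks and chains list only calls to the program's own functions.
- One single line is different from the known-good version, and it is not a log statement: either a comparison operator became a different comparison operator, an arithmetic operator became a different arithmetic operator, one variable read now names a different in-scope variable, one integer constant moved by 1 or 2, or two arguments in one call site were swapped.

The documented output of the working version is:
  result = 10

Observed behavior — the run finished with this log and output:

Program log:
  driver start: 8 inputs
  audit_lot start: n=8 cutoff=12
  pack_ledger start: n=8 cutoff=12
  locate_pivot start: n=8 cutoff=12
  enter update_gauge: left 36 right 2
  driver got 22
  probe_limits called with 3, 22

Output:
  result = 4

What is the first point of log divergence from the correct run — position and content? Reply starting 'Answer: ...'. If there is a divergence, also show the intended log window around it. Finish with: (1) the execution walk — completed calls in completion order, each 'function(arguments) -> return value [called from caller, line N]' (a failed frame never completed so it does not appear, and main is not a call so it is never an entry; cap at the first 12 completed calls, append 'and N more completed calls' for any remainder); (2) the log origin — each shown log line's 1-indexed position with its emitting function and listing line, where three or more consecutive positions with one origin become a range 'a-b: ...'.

Answer: position 7; shown 'probe_limits called with 3, 22' vs intended 'probe_limits called with 22, 3'.
Intended log window:
  5: enter update_gauge: left 36 right 2
  6: driver got 22
  7: probe_limits called with 22, 3
Execution walk:
  locate_pivot([7, 1, 4, 4, 12, 5, 9, 8], 12) -> 4  [called from pack_ledger, line 9]
  pack_ledger([7, 1, 4, 4, 12, 5, 9, 8], 12) -> 36  [called from audit_lot, line 24]
  update_gauge(36, 2) -> 22  [called from audit_lot, line 26]
  audit_lot([7, 1, 4, 4, 12, 5, 9, 8], 12) -> 22  [called from main, line 41]
  probe_limits(3, 22) -> 4  [called from main, line 43]
Log origins:
  1: logged in main at line 40
  2: logged in audit_lot at line 23
  3: logged in pack_ledger at line 8
  4: logged in locate_pivot at line 2
  5: logged in update_gauge at line 14
  6: logged in main at line 42
  7: logged in probe_limits at line 29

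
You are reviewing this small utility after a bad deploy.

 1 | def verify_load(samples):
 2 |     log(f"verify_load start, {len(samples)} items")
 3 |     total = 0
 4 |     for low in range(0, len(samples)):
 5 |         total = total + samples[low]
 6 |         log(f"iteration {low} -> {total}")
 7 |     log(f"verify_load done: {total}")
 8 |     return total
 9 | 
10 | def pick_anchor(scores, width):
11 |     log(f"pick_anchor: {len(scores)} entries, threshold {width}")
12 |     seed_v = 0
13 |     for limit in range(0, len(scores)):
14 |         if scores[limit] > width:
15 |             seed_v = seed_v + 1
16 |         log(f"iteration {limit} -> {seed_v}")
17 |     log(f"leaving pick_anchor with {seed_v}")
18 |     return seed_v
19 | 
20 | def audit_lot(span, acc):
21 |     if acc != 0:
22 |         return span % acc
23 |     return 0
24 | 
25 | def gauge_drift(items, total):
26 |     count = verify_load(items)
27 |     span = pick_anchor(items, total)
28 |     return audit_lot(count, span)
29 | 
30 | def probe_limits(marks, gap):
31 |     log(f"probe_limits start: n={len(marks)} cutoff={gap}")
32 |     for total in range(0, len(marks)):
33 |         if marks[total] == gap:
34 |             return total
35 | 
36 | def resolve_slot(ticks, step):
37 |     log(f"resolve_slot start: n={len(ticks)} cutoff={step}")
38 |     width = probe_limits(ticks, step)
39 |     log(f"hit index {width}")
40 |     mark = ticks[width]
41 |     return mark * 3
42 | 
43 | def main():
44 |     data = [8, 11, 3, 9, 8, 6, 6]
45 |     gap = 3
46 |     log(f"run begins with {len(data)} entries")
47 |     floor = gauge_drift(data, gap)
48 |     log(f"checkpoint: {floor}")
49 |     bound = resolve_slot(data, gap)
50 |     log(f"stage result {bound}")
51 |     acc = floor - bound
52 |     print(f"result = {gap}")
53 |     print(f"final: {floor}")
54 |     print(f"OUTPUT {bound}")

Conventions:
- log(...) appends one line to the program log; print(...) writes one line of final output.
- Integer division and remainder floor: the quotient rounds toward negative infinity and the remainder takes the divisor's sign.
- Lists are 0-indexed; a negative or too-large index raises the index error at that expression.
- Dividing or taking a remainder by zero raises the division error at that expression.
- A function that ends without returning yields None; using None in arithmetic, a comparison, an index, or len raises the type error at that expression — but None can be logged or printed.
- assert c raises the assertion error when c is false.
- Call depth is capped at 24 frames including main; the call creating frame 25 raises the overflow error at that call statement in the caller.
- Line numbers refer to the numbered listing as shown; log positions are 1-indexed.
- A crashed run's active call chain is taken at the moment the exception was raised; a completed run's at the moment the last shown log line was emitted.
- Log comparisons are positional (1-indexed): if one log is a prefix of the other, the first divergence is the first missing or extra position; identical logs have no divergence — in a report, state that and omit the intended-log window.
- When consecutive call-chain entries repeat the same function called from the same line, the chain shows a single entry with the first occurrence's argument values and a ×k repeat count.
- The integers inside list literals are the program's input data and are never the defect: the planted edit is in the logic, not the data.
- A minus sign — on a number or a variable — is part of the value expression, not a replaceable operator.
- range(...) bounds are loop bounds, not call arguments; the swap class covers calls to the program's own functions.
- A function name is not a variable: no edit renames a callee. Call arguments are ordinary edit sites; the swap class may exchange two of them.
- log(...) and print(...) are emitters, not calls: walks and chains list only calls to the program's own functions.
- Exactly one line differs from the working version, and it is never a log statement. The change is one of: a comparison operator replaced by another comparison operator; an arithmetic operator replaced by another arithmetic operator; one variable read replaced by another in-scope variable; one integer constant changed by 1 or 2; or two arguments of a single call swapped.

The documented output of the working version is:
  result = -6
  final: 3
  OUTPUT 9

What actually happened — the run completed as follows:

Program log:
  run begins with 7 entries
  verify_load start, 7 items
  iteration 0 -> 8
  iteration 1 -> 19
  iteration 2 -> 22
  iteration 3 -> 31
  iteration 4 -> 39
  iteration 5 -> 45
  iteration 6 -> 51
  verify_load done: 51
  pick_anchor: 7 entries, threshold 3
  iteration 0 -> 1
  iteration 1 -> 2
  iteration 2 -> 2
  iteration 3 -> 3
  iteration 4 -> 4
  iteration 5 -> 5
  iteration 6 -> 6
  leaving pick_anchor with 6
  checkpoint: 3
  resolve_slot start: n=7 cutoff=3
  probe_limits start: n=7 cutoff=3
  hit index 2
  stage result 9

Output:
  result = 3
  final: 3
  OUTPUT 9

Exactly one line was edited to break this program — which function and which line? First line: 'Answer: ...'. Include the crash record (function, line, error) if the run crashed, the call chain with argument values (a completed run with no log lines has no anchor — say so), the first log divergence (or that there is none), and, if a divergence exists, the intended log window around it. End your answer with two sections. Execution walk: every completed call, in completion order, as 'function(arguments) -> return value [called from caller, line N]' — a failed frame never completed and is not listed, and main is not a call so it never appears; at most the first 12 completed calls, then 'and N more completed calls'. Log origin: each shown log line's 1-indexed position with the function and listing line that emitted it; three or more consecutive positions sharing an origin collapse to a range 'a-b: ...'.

Answer: the defect is in main at line 52.
Key observation: No log line changed; the fault shows up purely in the output.
Call chain: main.
First divergence: none — the logs agree in full.
Execution walk:
  verify_load([8, 11, 3, 9, 8, 6, 6]) -> 51  [called from gauge_drift, line 26]
  pick_anchor([8, 11, 3, 9, 8, 6, 6], 3) -> 6  [called from gauge_drift, line 27]
  audit_lot(51, 6) -> 3  [called from gauge_drift, line 28]
  gauge_drift([8, 11, 3, 9, 8, 6, 6], 3) -> 3  [called from main, line 47]
  probe_limits([8, 11, 3, 9, 8, 6, 6], 3) -> 2  [called from resolve_slot, line 38]
  resolve_slot([8, 11, 3, 9, 8, 6, 6], 3) -> 9  [called from main, line 49]
Log origins:
  1: emitted by main (line 46)
  2: emitted by verify_load (line 2)
  3-9: emitted by verify_load (line 6)
  10: emitted by verify_load (line 7)
  11: emitted by pick_anchor (line 11)
  12-18: emitted by pick_anchor (line 16)
  19: emitted by pick_anchor (line 17)
  20: emitted by main (line 48)
  21: emitted by resolve_slot (line 37)
  22: emitted by probe_limits (line 31)
  23: emitted by resolve_slot (line 39)
  24: emitted by main (line 50)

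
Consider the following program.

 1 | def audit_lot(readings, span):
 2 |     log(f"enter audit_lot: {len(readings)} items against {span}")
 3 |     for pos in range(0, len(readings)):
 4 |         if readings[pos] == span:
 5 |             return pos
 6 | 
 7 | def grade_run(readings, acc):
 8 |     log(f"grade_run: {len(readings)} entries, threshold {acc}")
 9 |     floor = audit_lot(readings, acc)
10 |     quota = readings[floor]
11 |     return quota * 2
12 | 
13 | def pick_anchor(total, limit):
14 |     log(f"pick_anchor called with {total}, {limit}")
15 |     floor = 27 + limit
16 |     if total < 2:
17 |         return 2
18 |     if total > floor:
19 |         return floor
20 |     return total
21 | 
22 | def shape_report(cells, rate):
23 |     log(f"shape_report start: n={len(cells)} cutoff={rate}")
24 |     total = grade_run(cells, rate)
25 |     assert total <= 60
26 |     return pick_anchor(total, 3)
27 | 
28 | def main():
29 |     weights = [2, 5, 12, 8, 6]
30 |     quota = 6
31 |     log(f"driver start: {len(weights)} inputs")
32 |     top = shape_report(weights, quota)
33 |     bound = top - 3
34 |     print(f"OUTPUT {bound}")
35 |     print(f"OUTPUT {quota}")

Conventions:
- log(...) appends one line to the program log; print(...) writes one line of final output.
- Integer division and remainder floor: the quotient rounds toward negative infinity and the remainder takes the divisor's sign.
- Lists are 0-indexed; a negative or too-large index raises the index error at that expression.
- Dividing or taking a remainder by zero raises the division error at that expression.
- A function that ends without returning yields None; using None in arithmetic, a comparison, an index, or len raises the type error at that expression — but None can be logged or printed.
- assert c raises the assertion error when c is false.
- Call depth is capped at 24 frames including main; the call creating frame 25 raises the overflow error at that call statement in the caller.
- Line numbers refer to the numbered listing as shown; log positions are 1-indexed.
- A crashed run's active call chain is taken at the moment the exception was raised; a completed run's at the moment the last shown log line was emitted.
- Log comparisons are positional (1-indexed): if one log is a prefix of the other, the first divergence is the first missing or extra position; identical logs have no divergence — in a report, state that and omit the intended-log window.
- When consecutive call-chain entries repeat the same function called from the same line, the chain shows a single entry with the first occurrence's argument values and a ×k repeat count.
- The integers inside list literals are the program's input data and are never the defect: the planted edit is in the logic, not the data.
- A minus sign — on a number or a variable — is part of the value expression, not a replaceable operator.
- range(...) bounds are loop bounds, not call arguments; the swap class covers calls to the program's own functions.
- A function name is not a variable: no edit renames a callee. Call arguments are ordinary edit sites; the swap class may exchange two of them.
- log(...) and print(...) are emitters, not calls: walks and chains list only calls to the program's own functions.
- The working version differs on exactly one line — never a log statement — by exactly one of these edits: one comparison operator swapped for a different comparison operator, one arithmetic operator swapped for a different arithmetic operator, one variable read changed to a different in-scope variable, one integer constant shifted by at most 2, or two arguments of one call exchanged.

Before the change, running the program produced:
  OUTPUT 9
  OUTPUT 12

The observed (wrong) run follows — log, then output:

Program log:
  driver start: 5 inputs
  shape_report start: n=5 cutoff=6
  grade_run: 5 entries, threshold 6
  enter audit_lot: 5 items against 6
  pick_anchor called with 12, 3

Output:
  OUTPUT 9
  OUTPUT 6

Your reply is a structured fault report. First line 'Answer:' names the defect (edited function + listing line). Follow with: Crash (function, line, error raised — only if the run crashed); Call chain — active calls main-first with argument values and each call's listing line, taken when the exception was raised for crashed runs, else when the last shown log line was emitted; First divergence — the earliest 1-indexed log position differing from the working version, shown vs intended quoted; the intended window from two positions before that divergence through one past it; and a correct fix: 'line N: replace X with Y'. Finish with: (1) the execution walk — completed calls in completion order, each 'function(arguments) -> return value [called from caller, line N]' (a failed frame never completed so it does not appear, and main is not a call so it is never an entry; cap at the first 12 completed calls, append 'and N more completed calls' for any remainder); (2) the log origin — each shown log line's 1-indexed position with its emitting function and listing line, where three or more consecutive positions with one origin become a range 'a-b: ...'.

Answer: the defect is in main at line 35.
Key fact: The logs agree in full; only the final output differs.
Call chain: main -> shape_report([2, 5, 12, 8, 6], 6) (called at line 32) -> pick_anchor(12, 3) (called at line 26).
First divergence: none (the log streams are identical).
Execution walk:
  audit_lot([2, 5, 12, 8, 6], 6) -> 4  [called from grade_run, line 9]
  grade_run([2, 5, 12, 8, 6], 6) -> 12  [called from shape_report, line 24]
  pick_anchor(12, 3) -> 12  [called from shape_report, line 26]
  shape_report([2, 5, 12, 8, 6], 6) -> 12  [called from main, line 32]
Log origins:
  1: emitted by main (line 31)
  2: emitted by shape_report (line 23)
  3: emitted by grade_run (line 8)
  4: emitted by audit_lot (line 2)
  5: emitted by pick_anchor (line 14)
A correct fix: line 35: replace `quota` with `top`.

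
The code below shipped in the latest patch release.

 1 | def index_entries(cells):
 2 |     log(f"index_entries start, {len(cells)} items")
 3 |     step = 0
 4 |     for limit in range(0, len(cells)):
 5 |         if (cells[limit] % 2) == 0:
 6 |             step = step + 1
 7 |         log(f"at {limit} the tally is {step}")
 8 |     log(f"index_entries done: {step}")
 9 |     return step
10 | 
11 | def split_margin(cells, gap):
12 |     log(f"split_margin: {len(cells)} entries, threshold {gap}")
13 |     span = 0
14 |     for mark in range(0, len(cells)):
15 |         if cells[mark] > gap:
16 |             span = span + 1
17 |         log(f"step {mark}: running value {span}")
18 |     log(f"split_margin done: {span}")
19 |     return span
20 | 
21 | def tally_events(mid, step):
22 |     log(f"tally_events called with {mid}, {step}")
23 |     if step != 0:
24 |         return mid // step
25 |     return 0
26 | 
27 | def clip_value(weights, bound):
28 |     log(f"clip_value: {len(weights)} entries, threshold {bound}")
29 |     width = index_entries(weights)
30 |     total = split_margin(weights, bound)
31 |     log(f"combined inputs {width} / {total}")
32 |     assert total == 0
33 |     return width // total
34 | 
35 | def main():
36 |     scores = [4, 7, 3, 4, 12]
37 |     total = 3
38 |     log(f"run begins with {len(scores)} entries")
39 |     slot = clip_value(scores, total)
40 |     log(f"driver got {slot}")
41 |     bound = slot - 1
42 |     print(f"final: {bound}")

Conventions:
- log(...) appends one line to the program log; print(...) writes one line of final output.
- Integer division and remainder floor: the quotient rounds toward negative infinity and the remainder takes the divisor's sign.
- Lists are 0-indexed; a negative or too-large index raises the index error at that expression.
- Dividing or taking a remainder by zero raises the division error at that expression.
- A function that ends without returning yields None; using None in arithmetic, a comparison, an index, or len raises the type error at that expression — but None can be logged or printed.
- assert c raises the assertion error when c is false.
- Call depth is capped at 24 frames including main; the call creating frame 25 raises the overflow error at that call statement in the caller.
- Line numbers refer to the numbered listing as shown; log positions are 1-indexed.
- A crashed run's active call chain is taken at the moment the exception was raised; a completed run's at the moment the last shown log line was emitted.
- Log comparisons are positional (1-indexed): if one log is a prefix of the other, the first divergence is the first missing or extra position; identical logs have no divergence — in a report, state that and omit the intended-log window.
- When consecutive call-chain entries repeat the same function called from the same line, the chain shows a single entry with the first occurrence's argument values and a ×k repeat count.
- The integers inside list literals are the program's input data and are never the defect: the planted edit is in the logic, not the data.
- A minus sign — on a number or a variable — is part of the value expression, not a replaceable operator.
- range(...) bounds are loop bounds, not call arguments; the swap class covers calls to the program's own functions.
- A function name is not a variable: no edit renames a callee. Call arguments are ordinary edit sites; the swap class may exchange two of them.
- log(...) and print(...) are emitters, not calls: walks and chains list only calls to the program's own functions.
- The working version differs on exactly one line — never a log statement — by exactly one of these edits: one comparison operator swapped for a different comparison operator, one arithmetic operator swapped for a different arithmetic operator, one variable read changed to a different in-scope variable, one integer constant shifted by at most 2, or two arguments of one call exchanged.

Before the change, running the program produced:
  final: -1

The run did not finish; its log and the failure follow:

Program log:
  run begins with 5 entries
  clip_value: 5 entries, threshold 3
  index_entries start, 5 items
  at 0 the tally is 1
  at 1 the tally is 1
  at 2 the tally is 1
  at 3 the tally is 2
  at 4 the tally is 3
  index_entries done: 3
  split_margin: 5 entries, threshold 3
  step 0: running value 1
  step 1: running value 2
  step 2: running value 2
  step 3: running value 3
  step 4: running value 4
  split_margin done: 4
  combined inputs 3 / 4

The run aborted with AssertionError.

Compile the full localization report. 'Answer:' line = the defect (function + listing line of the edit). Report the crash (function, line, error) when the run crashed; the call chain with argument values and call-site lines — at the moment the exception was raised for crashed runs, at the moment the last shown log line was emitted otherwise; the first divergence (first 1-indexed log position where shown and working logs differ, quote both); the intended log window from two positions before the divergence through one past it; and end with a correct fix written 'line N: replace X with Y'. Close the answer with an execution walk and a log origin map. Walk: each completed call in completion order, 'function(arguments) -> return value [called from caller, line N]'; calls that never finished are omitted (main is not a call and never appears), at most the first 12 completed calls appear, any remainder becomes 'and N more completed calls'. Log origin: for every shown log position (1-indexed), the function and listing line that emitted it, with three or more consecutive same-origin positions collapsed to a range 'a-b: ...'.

Answer: the defect is in clip_value at line 32.
The tell: After 17 matching log lines the faulty run goes silent, while the working version continues with 'driver got 0'.
Crash: clip_value, line 32, AssertionError.
Call chain: main -> clip_value([4, 7, 3, 4, 12], 3) (called at line 39).
First divergence: position 18 — after 17 matching lines the faulty run goes silent; intended next line 'driver got 0'.
Intended log window:
  16: split_margin done: 4
  17: combined inputs 3 / 4
  18: driver got 0
Execution walk:
  index_entries([4, 7, 3, 4, 12]) -> 3  [called from clip_value, line 29]
  split_margin([4, 7, 3, 4, 12], 3) -> 4  [called from clip_value, line 30]
Origin of each log line:
  1: logged in main at line 38
  2: logged in clip_value at line 28
  3: logged in index_entries at line 2
  4-8: logged in index_entries at line 7
  9: logged in index_entries at line 8
  10: logged in split_margin at line 12
  11-15: logged in split_margin at line 17
  16: logged in split_margin at line 18
  17: logged in clip_value at line 31
A correct fix: line 32: replace `==` with `>`.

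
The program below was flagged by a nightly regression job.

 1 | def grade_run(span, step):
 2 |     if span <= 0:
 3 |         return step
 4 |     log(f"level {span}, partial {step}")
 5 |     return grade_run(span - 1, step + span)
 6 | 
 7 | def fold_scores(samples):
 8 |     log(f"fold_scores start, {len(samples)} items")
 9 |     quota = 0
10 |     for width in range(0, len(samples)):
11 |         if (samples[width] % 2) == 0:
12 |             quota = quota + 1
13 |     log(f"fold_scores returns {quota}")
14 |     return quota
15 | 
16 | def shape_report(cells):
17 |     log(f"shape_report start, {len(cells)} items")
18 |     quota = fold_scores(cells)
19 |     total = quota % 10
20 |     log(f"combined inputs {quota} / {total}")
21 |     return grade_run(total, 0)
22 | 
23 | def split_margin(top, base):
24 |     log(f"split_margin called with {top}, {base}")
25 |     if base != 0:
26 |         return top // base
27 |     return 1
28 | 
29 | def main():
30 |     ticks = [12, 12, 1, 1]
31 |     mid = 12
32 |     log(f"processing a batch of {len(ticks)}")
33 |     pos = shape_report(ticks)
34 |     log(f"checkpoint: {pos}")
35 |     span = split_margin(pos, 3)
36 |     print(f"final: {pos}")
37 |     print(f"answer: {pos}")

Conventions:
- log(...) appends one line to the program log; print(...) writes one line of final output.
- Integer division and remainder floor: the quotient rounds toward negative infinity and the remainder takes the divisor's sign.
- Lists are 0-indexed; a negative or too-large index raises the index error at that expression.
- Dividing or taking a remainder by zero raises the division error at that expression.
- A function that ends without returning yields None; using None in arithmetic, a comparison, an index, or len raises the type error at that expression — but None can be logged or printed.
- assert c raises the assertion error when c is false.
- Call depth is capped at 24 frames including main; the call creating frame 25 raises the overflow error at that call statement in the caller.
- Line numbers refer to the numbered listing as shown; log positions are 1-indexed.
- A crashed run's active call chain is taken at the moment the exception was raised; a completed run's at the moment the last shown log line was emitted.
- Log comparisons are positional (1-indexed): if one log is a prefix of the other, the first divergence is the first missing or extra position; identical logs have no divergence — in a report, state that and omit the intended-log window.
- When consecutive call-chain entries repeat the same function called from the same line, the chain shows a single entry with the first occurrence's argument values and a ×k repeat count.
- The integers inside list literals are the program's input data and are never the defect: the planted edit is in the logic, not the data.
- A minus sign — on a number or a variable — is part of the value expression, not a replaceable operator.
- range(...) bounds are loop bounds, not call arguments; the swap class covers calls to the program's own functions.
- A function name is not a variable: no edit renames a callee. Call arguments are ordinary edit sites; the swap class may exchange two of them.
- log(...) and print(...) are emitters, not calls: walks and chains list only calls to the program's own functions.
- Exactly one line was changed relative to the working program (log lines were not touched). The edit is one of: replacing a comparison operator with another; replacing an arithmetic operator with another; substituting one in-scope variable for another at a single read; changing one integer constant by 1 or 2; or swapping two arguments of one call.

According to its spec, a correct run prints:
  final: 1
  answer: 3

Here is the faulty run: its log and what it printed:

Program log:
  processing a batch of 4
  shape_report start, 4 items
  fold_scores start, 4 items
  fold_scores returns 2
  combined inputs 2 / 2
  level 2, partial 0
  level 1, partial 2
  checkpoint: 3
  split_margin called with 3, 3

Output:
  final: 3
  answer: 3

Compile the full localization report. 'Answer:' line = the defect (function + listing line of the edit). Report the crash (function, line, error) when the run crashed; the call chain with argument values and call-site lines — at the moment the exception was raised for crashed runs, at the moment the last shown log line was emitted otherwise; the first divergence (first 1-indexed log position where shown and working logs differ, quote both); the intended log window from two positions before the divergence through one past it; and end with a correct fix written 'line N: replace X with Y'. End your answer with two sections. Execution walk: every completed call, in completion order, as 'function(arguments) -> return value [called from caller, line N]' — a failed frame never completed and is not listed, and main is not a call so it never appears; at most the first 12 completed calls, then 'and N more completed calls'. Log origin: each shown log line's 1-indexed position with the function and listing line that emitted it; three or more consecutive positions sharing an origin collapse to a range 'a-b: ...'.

Answer: the defect is in main at line 36.
The tell: Nothing in the log betrays the bug — only the output does.
Call chain: main -> split_margin(3, 3) (called at line 35).
First divergence: none — the logs agree in full.
Execution walk:
  fold_scores([12, 12, 1, 1]) -> 2  [called from shape_report, line 18]
  grade_run(0, 3) -> 3  [called from grade_run, line 5]
  grade_run(1, 2) -> 3  [called from grade_run, line 5]
  grade_run(2, 0) -> 3  [called from shape_report, line 21]
  shape_report([12, 12, 1, 1]) -> 3  [called from main, line 33]
  split_margin(3, 3) -> 1  [called from main, line 35]
Log origins:
  1: from main, line 32
  2: from shape_report, line 17
  3: from fold_scores, line 8
  4: from fold_scores, line 13
  5: from shape_report, line 20
  6: from grade_run, line 4
  7: from grade_run, line 4
  8: from main, line 34
  9: from split_margin, line 24
A correct fix: line 36: replace `pos` with `span`.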